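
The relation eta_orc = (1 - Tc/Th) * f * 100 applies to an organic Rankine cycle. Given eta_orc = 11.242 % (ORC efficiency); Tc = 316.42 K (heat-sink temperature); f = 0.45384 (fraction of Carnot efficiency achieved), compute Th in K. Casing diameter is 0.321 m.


Th = Tc / (1 - (eta_orc/100)/f)
Th = 316.42 / (1 - (11.242/100)/0.45384)
Th = 420.61 K


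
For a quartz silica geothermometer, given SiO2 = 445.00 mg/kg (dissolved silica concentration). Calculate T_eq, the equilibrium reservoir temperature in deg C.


T_eq = 1309 / (5.19 - log10(SiO2)) - 273.15
T_eq = 1309 / (5.19 - log10(445.00)) - 273.15
T_eq = 241.87 deg C


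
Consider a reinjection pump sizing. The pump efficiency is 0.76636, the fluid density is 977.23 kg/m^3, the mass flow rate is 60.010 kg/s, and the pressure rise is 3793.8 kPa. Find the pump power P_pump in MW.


P_pump = mdot * dP / (rho * eta)
P_pump = 60.010 * 3793.8 / (977.23 * 0.76636)
P_pump = 303.9964 kW
Convert: 303.9964 kW * 0.001 = 0.30400 MW
P_pump = 0.30400 MW


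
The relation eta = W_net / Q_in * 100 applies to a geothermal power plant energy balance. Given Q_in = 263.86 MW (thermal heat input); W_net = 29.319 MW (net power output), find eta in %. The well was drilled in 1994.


eta = W_net / Q_in * 100
eta = 29.319 / 263.86 * 100
eta = 11.112 %


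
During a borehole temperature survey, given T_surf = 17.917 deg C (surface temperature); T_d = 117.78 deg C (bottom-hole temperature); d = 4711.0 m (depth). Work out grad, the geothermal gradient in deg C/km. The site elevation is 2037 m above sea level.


grad = (T_d - T_surf) / d * 1000
grad = (117.78 - 17.917) / 4711.0 * 1000
grad = 21.198 deg C/km


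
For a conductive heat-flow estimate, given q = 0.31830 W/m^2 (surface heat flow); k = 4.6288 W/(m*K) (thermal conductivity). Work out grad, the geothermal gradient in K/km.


grad = q * 1000 / k
grad = 0.31830 * 1000 / 4.6288
grad = 68.76512 deg C/km
Convert: 68.76512 deg C/km * 1.0 = 68.765 K/km
grad = 68.765 K/km


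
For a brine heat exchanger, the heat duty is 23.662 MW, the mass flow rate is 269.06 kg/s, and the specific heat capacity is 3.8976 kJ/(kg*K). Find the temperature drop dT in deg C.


dT = Q * 1000 / (mdot * cp)
dT = 23.662 * 1000 / (269.06 * 3.8976)
dT = 22.56343 K
Convert (temperature difference, 1 K = 1 deg C): 22.56343 K = 22.56343 deg C
dT = 22.563 deg C


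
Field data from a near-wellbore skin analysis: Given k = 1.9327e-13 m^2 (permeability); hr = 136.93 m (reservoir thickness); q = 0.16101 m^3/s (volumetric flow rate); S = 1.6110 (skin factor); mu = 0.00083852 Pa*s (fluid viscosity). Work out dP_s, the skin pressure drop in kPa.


dP_s = S * q * mu / (2*pi*k*hr) / 1000
dP_s = 1.6110 * 0.16101 * 0.00083852 / (2*pi*1.9327e-13*136.93) / 1000
dP_s = 1308.0 kPa


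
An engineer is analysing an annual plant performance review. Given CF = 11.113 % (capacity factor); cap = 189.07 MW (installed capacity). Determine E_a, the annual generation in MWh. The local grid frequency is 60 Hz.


E_a = CF / 100 * cap * 8760
E_a = 11.113 / 100 * 189.07 * 8760
E_a = 1.8406e+05 MWh


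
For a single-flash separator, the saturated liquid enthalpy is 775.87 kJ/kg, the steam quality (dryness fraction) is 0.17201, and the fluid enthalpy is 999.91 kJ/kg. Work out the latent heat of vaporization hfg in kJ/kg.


hfg = (h - hf) / x
hfg = (999.91 - 775.87) / 0.17201
hfg = 1302.5 kJ/kg


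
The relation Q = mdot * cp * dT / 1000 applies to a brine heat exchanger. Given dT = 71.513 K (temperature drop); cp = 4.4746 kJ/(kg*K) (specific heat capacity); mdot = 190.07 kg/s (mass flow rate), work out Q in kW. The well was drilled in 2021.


Q = mdot * cp * dT / 1000
Q = 190.07 * 4.4746 * 71.513 / 1000
Q = 60.82089 MW
Convert: 60.82089 MW * 1000.0 = 60821 kW
Q = 60821 kW


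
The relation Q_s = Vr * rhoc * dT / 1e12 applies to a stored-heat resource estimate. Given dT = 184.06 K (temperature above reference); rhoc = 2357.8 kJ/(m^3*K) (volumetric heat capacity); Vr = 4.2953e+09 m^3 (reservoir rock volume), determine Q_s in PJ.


Q_s = Vr * rhoc * dT / 1e12
Q_s = 4.2953e+09 * 2357.8 * 184.06 / 1e12
Q_s = 1864.1 PJ


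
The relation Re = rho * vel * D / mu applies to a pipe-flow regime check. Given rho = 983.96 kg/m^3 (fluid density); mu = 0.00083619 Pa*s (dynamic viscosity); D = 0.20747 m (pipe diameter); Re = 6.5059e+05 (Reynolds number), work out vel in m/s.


vel = Re * mu / (rho * D)
vel = 6.5059e+05 * 0.00083619 / (983.96 * 0.20747)
vel = 2.6649 m/s


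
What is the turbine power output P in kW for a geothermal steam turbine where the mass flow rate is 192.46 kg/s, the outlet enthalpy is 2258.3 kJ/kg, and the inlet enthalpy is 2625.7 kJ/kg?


P = mdot * (h_in - h_out) / 1000
P = 192.46 * (2625.7 - 2258.3) / 1000
P = 70.70980 MW
Convert: 70.70980 MW * 1000.0 = 70710 kW
P = 70710 kW


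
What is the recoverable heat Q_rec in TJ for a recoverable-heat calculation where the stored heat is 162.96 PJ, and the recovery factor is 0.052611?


Q_rec = Q_s * RF
Q_rec = 162.96 * 0.052611
Q_rec = 8.573489 PJ
Convert: 8.573489 PJ * 1000.0 = 8573.5 TJ
Q_rec = 8573.5 TJ


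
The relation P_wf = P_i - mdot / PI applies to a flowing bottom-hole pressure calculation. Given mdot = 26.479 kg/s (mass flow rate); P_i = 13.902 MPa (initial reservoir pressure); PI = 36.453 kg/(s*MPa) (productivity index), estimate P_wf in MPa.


P_wf = P_i - mdot / PI
P_wf = 13.902 - 26.479 / 36.453
P_wf = 13.176 MPa


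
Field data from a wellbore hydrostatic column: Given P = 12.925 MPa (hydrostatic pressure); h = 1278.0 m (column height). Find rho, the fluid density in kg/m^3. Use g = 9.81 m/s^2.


rho = P * 1e6 / (g * h)
rho = 12.925 * 1e6 / (9.81 * 1278.0)
rho = 1030.9 kg/m^3


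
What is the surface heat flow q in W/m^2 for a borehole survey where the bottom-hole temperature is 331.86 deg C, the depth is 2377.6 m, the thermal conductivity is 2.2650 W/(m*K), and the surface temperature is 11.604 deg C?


Step 1: grad = (T_d - T_surf)/d * 1000 = (331.86 - 11.604)/2377.6 * 1000 = 134.6972 deg C/km
Step 2: q = k * grad / 1000 = 2.265 * 134.6972 / 1000 = 0.30509 W/m^2
q = 0.30509 W/m^2


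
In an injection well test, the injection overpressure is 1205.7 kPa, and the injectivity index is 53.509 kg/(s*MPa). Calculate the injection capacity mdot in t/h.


mdot = II * dP / 1000
mdot = 53.509 * 1205.7 / 1000
mdot = 64.51580 kg/s
Convert: 64.51580 kg/s * 3.6 = 232.26 t/h
mdot = 232.26 t/h


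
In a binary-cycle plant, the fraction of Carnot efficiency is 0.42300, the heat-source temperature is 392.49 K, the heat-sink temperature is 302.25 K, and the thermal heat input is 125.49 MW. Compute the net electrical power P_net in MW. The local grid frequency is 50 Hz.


Step 1: eta = (1 - Tc/Th)*f = (1 - 302.25/392.49)*0.423 = 0.09725476
Step 2: P_net = eta * Q_in = 0.09725476 * 125.49 = 12.204 MW
P_net = 12.204 MW


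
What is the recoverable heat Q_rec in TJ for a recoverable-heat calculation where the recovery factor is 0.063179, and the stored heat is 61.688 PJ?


Q_rec = Q_s * RF
Q_rec = 61.688 * 0.063179
Q_rec = 3.897386 PJ
Convert: 3.897386 PJ * 1000.0 = 3897.4 TJ
Q_rec = 3897.4 TJ


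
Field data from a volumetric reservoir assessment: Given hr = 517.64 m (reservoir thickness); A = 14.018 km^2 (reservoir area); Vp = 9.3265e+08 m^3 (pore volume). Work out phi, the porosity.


phi = Vp / (A * 1e6 * hr)
phi = 9.3265e+08 / (14.018 * 1e6 * 517.64)
phi = 0.12853


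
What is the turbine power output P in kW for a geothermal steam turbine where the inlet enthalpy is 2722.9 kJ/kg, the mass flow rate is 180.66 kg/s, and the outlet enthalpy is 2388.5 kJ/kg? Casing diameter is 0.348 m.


P = mdot * (h_in - h_out) / 1000
P = 180.66 * (2722.9 - 2388.5) / 1000
P = 60.41270 MW
Convert: 60.41270 MW * 1000.0 = 60413 kW
P = 60413 kW


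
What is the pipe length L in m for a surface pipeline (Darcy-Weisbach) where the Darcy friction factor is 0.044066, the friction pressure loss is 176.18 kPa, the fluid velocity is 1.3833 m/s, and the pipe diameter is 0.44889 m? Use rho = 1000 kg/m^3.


L = dP*1000*D / (f*rho*vel^2/2)
L = 176.18*1000*0.44889 / (0.044066*1000*1.3833^2/2)
L = 1875.8 m


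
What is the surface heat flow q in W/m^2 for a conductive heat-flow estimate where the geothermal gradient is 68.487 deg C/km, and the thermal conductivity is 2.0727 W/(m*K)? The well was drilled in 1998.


q = k * grad / 1000
q = 2.0727 * 68.487 / 1000
q = 0.14195 W/m^2


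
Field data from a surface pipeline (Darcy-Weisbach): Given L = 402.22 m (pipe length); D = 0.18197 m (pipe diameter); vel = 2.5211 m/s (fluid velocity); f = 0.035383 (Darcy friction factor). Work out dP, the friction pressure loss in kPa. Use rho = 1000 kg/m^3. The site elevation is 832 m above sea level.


dP = f * (L/D) * (rho*vel^2/2) / 1000
dP = 0.035383 * (402.22/0.18197) * (1000*2.5211^2/2) / 1000
dP = 248.55 kPa


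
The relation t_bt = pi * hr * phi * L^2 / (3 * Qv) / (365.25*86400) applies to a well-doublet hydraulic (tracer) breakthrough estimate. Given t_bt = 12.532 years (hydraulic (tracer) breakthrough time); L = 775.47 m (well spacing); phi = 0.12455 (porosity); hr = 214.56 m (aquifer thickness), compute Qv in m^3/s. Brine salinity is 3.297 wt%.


Qv = pi*hr*phi*L^2 / (3*t_bt*365.25*86400)
Qv = pi*214.56*0.12455*775.47^2 / (3*12.532*365.25*86400)
Qv = 0.042553 m^3/s


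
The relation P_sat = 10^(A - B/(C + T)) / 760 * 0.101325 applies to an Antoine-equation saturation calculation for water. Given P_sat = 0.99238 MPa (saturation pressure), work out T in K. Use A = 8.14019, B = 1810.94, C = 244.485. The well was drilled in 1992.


T = B / (A - log10(P_sat * 760 / 0.101325)) - C
T = 1810.94 / (8.14019 - log10(0.99238 * 760 / 0.101325)) - 244.485
T = 179.7802 deg C
Convert to K: 179.7802 + 273.15 = 452.93 K
T = 452.93 K


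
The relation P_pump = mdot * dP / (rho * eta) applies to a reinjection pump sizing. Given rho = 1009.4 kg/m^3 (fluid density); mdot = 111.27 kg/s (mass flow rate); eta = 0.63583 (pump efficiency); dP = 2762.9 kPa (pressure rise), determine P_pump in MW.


P_pump = mdot * dP / (rho * eta)
P_pump = 111.27 * 2762.9 / (1009.4 * 0.63583)
P_pump = 479.0038 kW
Convert: 479.0038 kW * 0.001 = 0.47900 MW
P_pump = 0.47900 MW


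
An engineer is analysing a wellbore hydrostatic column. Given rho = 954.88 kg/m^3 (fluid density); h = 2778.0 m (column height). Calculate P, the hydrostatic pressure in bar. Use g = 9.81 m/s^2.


P = rho * g * h / 1e6
P = 954.88 * 9.81 * 2778.0 / 1e6
P = 26.02256 MPa
Convert: 26.02256 MPa * 10.0 = 260.23 bar
P = 260.23 bar


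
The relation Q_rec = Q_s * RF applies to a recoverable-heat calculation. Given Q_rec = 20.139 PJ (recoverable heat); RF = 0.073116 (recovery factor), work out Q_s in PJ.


Q_s = Q_rec / RF
Q_s = 20.139 / 0.073116
Q_s = 275.44 PJ


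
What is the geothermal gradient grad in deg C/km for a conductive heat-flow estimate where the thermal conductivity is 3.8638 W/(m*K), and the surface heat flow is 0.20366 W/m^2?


grad = q * 1000 / k
grad = 0.20366 * 1000 / 3.8638
grad = 52.710 deg C/km


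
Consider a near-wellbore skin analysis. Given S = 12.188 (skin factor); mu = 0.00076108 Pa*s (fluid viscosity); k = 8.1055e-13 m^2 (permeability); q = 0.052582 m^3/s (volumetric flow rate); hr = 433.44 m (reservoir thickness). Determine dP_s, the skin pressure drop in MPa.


dP_s = S * q * mu / (2*pi*k*hr) / 1000
dP_s = 12.188 * 0.052582 * 0.00076108 / (2*pi*8.1055e-13*433.44) / 1000
dP_s = 220.9587 kPa
Convert: 220.9587 kPa * 0.001 = 0.22096 MPa
dP_s = 0.22096 MPa


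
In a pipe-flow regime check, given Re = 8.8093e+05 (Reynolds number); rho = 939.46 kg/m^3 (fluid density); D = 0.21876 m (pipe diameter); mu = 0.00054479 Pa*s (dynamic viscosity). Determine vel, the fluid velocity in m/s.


vel = Re * mu / (rho * D)
vel = 8.8093e+05 * 0.00054479 / (939.46 * 0.21876)
vel = 2.3352 m/s


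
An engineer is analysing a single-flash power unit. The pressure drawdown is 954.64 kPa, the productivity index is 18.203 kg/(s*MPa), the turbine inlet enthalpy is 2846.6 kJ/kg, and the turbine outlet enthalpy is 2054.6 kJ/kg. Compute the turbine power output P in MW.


Step 1: mdot = PI * dP / 1000 = 18.203 * 954.64 / 1000 = 17.37731 kg/s
Step 2: P = mdot*(h_in - h_out)/1000 = 17.37731*(2846.6 - 2054.6)/1000 = 13.763 MW
P = 13.763 MW


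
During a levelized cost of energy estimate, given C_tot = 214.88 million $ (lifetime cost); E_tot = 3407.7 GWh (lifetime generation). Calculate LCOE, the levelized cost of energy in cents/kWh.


LCOE = C_tot / E_tot * 100
LCOE = 214.88 / 3407.7 * 100
LCOE = 6.3057 cents/kWh


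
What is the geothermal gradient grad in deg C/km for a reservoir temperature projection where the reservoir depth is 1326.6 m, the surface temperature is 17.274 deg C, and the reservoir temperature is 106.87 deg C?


grad = (T_res - T_surf) / d * 1000
grad = (106.87 - 17.274) / 1326.6 * 1000
grad = 67.538 deg C/km


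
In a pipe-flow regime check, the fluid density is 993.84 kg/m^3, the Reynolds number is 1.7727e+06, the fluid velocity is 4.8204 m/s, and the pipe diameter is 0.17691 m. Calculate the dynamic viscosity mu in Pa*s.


mu = rho * vel * D / Re
mu = 993.84 * 4.8204 * 0.17691 / 1.7727e+06
mu = 0.00047810 Pa*s


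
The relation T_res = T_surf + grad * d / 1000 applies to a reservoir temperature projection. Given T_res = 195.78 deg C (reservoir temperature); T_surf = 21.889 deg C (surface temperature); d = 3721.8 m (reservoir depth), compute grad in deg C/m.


grad = (T_res - T_surf) / d * 1000
grad = (195.78 - 21.889) / 3721.8 * 1000
grad = 46.72228 deg C/km
Convert: 46.72228 deg C/km * 0.001 = 0.046722 deg C/m
grad = 0.046722 deg C/m


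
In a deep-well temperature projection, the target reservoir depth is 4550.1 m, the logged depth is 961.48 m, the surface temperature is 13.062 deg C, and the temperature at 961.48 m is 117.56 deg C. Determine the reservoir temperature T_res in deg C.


Step 1: grad = (T_d1 - T_surf)/d1 * 1000 = (117.56 - 13.062)/961.48 * 1000 = 108.6845 deg C/km
Step 2: T_res = T_surf + grad*d2/1000 = 13.062 + 108.6845*4550.1/1000 = 507.59 deg C
T_res = 507.59 deg C


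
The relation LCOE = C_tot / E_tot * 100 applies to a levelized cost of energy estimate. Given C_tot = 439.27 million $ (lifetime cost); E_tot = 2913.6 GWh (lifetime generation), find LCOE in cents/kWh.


LCOE = C_tot / E_tot * 100
LCOE = 439.27 / 2913.6 * 100
LCOE = 15.077 cents/kWh


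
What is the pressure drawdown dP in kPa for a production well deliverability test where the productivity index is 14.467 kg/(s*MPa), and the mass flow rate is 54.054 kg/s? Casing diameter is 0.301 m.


dP = mdot * 1000 / PI
dP = 54.054 * 1000 / 14.467
dP = 3736.4 kPa


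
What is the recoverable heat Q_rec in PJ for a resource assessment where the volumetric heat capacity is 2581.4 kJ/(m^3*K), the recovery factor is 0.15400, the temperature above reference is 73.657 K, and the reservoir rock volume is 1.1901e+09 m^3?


Step 1: Q_s = Vr*rhoc*dT/1e12 = 1.1901e+09*2581.4*73.657/1e12 = 226.2834 PJ
Step 2: Q_rec = Q_s * RF = 226.2834 * 0.154 = 34.848 PJ
Q_rec = 34.848 PJ


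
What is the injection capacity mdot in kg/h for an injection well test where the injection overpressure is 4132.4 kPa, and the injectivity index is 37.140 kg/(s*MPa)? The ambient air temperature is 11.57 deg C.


mdot = II * dP / 1000
mdot = 37.140 * 4132.4 / 1000
mdot = 153.4773 kg/s
Convert: 153.4773 kg/s * 3600.0 = 5.5252e+05 kg/h
mdot = 5.5252e+05 kg/h


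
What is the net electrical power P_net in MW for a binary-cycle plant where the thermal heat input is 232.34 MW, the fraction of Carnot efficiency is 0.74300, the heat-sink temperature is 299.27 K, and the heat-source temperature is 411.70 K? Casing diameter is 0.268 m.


Step 1: eta = (1 - Tc/Th)*f = (1 - 299.27/411.7)*0.743 = 0.2029038
Step 2: P_net = eta * Q_in = 0.2029038 * 232.34 = 47.143 MW
P_net = 47.143 MW


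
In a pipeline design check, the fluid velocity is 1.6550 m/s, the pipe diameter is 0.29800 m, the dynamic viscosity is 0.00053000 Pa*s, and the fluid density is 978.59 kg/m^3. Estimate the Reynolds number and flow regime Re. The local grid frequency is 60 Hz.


Step 1: Re = rho*vel*D/mu = 978.59*1.655*0.298/0.00053 = 9.1062e+05
Step 2: Re = 9.1062e+05 > 4000, so flow is turbulent.
Re = 9.1062e+05 (turbulent)


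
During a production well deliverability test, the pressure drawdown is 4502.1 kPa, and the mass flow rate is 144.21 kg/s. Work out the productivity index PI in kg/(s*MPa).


PI = mdot * 1000 / dP
PI = 144.21 * 1000 / 4502.1
PI = 32.032 kg/(s*MPa)


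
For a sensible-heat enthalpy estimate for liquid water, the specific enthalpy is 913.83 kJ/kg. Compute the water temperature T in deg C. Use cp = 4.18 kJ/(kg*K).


T = h / cp
T = 913.83 / 4.18
T = 218.62 deg C


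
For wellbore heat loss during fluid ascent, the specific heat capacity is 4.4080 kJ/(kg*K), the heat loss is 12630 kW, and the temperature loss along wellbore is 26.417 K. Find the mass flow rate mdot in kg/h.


mdot = Q_loss / (cp * dT)
mdot = 12630 / (4.4080 * 26.417)
mdot = 108.4622 kg/s
Convert: 108.4622 kg/s * 3600.0 = 3.9046e+05 kg/h
mdot = 3.9046e+05 kg/h


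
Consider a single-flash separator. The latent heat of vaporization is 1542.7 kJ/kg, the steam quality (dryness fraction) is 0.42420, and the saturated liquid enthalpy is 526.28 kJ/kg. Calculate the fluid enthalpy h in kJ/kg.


h = hf + x * hfg
h = 526.28 + 0.42420 * 1542.7
h = 1180.7 kJ/kg


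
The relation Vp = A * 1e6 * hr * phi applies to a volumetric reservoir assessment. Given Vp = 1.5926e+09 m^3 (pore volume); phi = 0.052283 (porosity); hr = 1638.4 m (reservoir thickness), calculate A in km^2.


A = Vp / (1e6 * hr * phi)
A = 1.5926e+09 / (1e6 * 1638.4 * 0.052283)
A = 18.592 km^2


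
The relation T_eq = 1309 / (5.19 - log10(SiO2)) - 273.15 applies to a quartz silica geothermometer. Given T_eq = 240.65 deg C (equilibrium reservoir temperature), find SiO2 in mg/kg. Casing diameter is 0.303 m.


SiO2 = 10^(5.19 - 1309/(T_eq + 273.15))
SiO2 = 10^(5.19 - 1309/(240.65 + 273.15))
SiO2 = 438.85 mg/kg


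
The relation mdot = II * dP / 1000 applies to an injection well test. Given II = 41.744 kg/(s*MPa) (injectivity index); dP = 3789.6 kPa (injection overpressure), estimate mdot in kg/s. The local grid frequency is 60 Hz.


mdot = II * dP / 1000
mdot = 41.744 * 3789.6 / 1000
mdot = 158.19 kg/s


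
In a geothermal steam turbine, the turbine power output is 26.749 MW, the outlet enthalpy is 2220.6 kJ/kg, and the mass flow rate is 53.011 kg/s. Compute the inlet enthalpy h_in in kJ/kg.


h_in = h_out + P * 1000 / mdot
h_in = 2220.6 + 26.749 * 1000 / 53.011
h_in = 2725.2 kJ/kg


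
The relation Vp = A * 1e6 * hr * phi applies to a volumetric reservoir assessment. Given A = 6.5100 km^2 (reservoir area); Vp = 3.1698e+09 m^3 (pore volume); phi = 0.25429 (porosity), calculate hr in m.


hr = Vp / (A * 1e6 * phi)
hr = 3.1698e+09 / (6.5100 * 1e6 * 0.25429)
hr = 1914.8 m


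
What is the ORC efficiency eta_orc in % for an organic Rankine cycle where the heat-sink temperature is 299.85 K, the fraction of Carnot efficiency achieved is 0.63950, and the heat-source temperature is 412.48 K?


eta_orc = (1 - Tc/Th) * f * 100
eta_orc = (1 - 299.85/412.48) * 0.63950 * 100
eta_orc = 17.462 %


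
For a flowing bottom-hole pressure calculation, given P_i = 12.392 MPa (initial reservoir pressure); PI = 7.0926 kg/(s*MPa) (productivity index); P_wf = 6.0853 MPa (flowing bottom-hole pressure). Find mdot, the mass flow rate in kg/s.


mdot = (P_i - P_wf) * PI
mdot = (12.392 - 6.0853) * 7.0926
mdot = 44.731 kg/s


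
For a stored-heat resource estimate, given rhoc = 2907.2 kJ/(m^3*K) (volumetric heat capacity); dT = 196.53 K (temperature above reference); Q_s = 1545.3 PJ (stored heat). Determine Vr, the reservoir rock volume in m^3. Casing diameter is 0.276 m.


Vr = Q_s * 1e12 / (rhoc * dT)
Vr = 1545.3 * 1e12 / (2907.2 * 196.53)
Vr = 2.7046e+09 m^3


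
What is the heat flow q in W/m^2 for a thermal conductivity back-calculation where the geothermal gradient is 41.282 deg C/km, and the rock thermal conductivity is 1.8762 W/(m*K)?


q = k * grad / 1000
q = 1.8762 * 41.282 / 1000
q = 0.077453 W/m^2


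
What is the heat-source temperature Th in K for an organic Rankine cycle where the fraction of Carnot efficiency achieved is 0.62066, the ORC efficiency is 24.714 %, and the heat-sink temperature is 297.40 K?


Th = Tc / (1 - (eta_orc/100)/f)
Th = 297.40 / (1 - (24.714/100)/0.62066)
Th = 494.18 K


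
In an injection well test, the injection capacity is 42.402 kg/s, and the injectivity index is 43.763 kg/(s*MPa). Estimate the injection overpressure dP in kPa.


dP = mdot * 1000 / II
dP = 42.402 * 1000 / 43.763
dP = 968.90 kPa


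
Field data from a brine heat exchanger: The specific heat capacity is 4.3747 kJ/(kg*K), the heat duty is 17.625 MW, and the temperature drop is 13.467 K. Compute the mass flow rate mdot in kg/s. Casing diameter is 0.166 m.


mdot = Q * 1000 / (cp * dT)
mdot = 17.625 * 1000 / (4.3747 * 13.467)
mdot = 299.16 kg/s


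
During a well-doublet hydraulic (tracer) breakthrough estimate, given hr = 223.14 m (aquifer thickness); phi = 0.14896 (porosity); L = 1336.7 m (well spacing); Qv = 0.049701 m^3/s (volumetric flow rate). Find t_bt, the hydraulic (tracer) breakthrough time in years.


t_bt = pi * hr * phi * L^2 / (3 * Qv) / (365.25*86400)
t_bt = pi * 223.14 * 0.14896 * 1336.7^2 / (3 * 0.049701) / (365.25*86400)
t_bt = 39.653 years


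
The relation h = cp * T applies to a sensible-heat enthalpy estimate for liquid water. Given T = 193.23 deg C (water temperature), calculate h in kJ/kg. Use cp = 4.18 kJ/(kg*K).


h = cp * T
h = 4.18 * 193.23
h = 807.70 kJ/kg


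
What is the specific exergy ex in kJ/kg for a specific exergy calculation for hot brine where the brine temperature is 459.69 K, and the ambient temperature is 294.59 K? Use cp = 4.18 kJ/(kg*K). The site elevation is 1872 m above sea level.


ex = cp * ((T_b - T_0) - T_0 * ln(T_b/T_0))
ex = 4.18 * ((459.69 - 294.59) - 294.59 * ln(459.69/294.59))
ex = 142.19 kJ/kg


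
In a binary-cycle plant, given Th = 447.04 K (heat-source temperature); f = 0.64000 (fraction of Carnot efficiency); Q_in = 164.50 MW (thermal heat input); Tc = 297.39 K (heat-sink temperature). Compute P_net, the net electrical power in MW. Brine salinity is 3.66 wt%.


Step 1: eta = (1 - Tc/Th)*f = (1 - 297.39/447.04)*0.64 = 0.2142448
Step 2: P_net = eta * Q_in = 0.2142448 * 164.5 = 35.243 MW
P_net = 35.243 MW


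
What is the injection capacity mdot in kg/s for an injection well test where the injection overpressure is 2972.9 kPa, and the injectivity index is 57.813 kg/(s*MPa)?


mdot = II * dP / 1000
mdot = 57.813 * 2972.9 / 1000
mdot = 171.87 kg/s


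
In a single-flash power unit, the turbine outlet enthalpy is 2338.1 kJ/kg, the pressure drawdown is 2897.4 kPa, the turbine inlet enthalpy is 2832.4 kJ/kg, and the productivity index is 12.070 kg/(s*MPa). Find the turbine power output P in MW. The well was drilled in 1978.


Step 1: mdot = PI * dP / 1000 = 12.07 * 2897.4 / 1000 = 34.97162 kg/s
Step 2: P = mdot*(h_in - h_out)/1000 = 34.97162*(2832.4 - 2338.1)/1000 = 17.286 MW
P = 17.286 MW


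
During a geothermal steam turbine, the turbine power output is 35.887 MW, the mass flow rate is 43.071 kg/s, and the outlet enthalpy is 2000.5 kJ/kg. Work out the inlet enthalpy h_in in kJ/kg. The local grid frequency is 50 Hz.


h_in = h_out + P * 1000 / mdot
h_in = 2000.5 + 35.887 * 1000 / 43.071
h_in = 2833.7 kJ/kg


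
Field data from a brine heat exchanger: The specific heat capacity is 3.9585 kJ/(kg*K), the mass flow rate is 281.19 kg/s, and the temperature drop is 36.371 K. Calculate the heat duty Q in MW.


Q = mdot * cp * dT / 1000
Q = 281.19 * 3.9585 * 36.371 / 1000
Q = 40.484 MW


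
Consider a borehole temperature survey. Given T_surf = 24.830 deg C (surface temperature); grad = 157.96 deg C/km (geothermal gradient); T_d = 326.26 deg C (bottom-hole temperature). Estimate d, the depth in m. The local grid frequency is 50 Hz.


d = (T_d - T_surf) / grad * 1000
d = (326.26 - 24.830) / 157.96 * 1000
d = 1908.3 m


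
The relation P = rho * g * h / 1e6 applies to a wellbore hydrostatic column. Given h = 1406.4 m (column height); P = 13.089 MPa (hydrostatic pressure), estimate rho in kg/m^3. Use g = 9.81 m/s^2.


rho = P * 1e6 / (g * h)
rho = 13.089 * 1e6 / (9.81 * 1406.4)
rho = 948.70 kg/m^3


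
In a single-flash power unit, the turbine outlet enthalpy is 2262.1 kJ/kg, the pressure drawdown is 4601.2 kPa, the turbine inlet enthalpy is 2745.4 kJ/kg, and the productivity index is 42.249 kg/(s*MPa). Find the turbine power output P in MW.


Step 1: mdot = PI * dP / 1000 = 42.249 * 4601.2 / 1000 = 194.3961 kg/s
Step 2: P = mdot*(h_in - h_out)/1000 = 194.3961*(2745.4 - 2262.1)/1000 = 93.952 MW
P = 93.952 MW


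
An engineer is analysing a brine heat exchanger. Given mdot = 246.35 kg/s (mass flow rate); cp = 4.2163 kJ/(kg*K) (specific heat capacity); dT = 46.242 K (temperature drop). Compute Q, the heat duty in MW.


Q = mdot * cp * dT / 1000
Q = 246.35 * 4.2163 * 46.242 / 1000
Q = 48.031 MW


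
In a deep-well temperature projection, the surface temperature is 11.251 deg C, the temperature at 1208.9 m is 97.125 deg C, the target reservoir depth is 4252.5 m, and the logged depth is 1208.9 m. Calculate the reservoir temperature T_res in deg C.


Step 1: grad = (T_d1 - T_surf)/d1 * 1000 = (97.125 - 11.251)/1208.9 * 1000 = 71.03483 deg C/km
Step 2: T_res = T_surf + grad*d2/1000 = 11.251 + 71.03483*4252.5/1000 = 313.33 deg C
T_res = 313.33 deg C


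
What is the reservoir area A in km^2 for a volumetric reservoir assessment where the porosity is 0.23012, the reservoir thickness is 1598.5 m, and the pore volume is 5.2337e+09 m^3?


A = Vp / (1e6 * hr * phi)
A = 5.2337e+09 / (1e6 * 1598.5 * 0.23012)
A = 14.228 km^2


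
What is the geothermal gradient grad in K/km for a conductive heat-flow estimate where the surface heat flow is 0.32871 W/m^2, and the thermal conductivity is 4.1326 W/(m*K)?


grad = q * 1000 / k
grad = 0.32871 * 1000 / 4.1326
grad = 79.54072 deg C/km
Convert: 79.54072 deg C/km * 1.0 = 79.541 K/km
grad = 79.541 K/km


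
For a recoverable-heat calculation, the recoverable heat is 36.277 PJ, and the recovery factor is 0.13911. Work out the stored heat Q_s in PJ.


Q_s = Q_rec / RF
Q_s = 36.277 / 0.13911
Q_s = 260.78 PJ


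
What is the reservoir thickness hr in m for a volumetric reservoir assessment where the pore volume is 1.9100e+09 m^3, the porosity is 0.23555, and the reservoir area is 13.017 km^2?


hr = Vp / (A * 1e6 * phi)
hr = 1.9100e+09 / (13.017 * 1e6 * 0.23555)
hr = 622.93 m


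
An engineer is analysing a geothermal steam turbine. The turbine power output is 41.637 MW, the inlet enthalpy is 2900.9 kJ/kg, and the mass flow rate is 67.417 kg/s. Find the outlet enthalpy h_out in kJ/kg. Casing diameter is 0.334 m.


h_out = h_in - P * 1000 / mdot
h_out = 2900.9 - 41.637 * 1000 / 67.417
h_out = 2283.3 kJ/kg


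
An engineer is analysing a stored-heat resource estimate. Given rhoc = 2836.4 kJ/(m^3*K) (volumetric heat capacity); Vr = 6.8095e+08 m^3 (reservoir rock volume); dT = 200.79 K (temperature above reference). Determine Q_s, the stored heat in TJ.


Q_s = Vr * rhoc * dT / 1e12
Q_s = 6.8095e+08 * 2836.4 * 200.79 / 1e12
Q_s = 387.8152 PJ
Convert: 387.8152 PJ * 1000.0 = 3.8782e+05 TJ
Q_s = 3.8782e+05 TJ


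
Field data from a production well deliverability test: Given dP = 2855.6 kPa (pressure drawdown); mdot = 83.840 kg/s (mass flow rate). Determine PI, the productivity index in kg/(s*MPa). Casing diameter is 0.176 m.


PI = mdot * 1000 / dP
PI = 83.840 * 1000 / 2855.6
PI = 29.360 kg/(s*MPa)


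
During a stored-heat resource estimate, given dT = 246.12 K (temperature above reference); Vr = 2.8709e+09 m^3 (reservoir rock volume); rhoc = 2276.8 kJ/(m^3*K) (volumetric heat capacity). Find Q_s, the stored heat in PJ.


Q_s = Vr * rhoc * dT / 1e12
Q_s = 2.8709e+09 * 2276.8 * 246.12 / 1e12
Q_s = 1608.8 PJ


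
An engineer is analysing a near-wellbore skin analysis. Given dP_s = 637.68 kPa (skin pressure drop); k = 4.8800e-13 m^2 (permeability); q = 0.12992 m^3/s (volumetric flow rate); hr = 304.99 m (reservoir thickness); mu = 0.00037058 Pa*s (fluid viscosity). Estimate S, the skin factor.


S = dP_s * 1000 * 2*pi*k*hr / (q*mu)
S = 637.68 * 1000 * 2*pi*4.8800e-13*304.99 / (0.12992*0.00037058)
S = 12.386


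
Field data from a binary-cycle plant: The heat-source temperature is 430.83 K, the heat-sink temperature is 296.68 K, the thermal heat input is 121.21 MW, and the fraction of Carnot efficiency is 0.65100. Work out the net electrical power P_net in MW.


Step 1: eta = (1 - Tc/Th)*f = (1 - 296.68/430.83)*0.651 = 0.2027056
Step 2: P_net = eta * Q_in = 0.2027056 * 121.21 = 24.570 MW
P_net = 24.570 MW


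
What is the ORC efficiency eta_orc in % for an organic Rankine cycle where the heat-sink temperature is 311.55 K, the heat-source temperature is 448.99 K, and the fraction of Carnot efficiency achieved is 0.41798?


eta_orc = (1 - Tc/Th) * f * 100
eta_orc = (1 - 311.55/448.99) * 0.41798 * 100
eta_orc = 12.795 %


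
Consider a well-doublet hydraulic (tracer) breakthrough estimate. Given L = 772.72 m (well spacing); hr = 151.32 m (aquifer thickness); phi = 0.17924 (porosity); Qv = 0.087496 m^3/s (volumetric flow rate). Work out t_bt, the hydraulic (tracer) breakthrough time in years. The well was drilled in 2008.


t_bt = pi * hr * phi * L^2 / (3 * Qv) / (365.25*86400)
t_bt = pi * 151.32 * 0.17924 * 772.72^2 / (3 * 0.087496) / (365.25*86400)
t_bt = 6.1420 years


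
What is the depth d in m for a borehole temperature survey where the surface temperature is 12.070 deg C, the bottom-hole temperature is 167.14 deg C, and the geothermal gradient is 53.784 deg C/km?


d = (T_d - T_surf) / grad * 1000
d = (167.14 - 12.070) / 53.784 * 1000
d = 2883.2 m


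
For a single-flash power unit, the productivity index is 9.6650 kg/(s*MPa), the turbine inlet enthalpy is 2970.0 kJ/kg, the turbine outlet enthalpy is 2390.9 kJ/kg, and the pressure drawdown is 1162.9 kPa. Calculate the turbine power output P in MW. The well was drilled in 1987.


Step 1: mdot = PI * dP / 1000 = 9.665 * 1162.9 / 1000 = 11.23943 kg/s
Step 2: P = mdot*(h_in - h_out)/1000 = 11.23943*(2970.0 - 2390.9)/1000 = 6.5088 MW
P = 6.5088 MW


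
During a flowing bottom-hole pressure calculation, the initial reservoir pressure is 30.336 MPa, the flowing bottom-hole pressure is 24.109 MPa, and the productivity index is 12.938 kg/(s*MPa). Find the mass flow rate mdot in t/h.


mdot = (P_i - P_wf) * PI
mdot = (30.336 - 24.109) * 12.938
mdot = 80.56493 kg/s
Convert: 80.56493 kg/s * 3.6 = 290.03 t/h
mdot = 290.03 t/h


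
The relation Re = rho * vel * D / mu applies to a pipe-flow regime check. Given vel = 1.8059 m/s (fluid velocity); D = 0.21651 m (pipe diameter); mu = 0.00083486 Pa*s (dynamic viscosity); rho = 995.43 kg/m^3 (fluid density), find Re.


Re = rho * vel * D / mu
Re = 995.43 * 1.8059 * 0.21651 / 0.00083486
Re = 4.6620e+05


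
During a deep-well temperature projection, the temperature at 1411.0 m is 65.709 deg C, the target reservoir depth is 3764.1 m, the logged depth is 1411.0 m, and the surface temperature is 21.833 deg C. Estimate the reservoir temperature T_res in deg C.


Step 1: grad = (T_d1 - T_surf)/d1 * 1000 = (65.709 - 21.833)/1411.0 * 1000 = 31.09568 deg C/km
Step 2: T_res = T_surf + grad*d2/1000 = 21.833 + 31.09568*3764.1/1000 = 138.88 deg C
T_res = 138.88 deg C


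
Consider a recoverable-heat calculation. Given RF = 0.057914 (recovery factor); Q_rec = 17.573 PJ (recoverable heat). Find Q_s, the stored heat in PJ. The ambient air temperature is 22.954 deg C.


Q_s = Q_rec / RF
Q_s = 17.573 / 0.057914
Q_s = 303.43 PJ


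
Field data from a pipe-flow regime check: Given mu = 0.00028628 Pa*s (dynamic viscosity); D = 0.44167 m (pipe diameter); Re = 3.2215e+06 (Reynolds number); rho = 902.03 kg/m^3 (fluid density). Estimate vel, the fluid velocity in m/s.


vel = Re * mu / (rho * D)
vel = 3.2215e+06 * 0.00028628 / (902.03 * 0.44167)
vel = 2.3149 m/s


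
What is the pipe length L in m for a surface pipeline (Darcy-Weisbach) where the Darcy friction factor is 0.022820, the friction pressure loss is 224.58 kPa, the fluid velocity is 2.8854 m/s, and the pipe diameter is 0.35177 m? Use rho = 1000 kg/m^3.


L = dP*1000*D / (f*rho*vel^2/2)
L = 224.58*1000*0.35177 / (0.022820*1000*2.8854^2/2)
L = 831.63 m


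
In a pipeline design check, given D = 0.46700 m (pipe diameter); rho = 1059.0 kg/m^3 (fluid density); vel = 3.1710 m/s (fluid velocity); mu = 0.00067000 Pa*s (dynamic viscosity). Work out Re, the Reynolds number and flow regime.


Step 1: Re = rho*vel*D/mu = 1059.0*3.171*0.467/0.00067 = 2.3406e+06
Step 2: Re = 2.3406e+06 > 4000, so flow is turbulent.
Re = 2.3406e+06 (turbulent)


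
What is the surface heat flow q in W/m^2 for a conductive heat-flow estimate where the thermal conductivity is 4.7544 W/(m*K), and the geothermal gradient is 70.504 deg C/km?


q = k * grad / 1000
q = 4.7544 * 70.504 / 1000
q = 0.33520 W/m^2


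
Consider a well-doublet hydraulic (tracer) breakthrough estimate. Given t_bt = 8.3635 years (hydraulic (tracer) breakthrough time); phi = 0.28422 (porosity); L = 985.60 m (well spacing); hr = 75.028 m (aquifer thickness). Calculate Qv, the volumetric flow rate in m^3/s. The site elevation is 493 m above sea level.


Qv = pi*hr*phi*L^2 / (3*t_bt*365.25*86400)
Qv = pi*75.028*0.28422*985.60^2 / (3*8.3635*365.25*86400)
Qv = 0.082189 m^3/s


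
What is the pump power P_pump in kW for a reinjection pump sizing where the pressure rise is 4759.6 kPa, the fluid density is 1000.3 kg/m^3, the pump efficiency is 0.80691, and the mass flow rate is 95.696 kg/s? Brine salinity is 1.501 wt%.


P_pump = mdot * dP / (rho * eta)
P_pump = 95.696 * 4759.6 / (1000.3 * 0.80691)
P_pump = 564.30 kW


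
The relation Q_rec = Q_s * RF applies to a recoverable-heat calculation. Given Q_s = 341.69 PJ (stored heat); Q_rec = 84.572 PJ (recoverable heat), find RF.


RF = Q_rec / Q_s
RF = 84.572 / 341.69
RF = 0.24751


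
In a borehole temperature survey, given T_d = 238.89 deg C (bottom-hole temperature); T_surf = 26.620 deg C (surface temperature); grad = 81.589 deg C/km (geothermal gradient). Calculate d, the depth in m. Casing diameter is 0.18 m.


d = (T_d - T_surf) / grad * 1000
d = (238.89 - 26.620) / 81.589 * 1000
d = 2601.7 m


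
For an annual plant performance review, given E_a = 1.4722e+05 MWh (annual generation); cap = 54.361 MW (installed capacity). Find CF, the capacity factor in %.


CF = E_a / (cap * 8760) * 100
CF = 1.4722e+05 / (54.361 * 8760) * 100
CF = 30.915 %


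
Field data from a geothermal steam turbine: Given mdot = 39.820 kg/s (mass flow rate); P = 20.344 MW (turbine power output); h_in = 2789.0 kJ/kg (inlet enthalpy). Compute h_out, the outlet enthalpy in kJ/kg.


h_out = h_in - P * 1000 / mdot
h_out = 2789.0 - 20.344 * 1000 / 39.820
h_out = 2278.1 kJ/kg


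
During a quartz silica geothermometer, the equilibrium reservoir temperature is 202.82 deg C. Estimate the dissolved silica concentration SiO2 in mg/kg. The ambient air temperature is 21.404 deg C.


SiO2 = 10^(5.19 - 1309/(T_eq + 273.15))
SiO2 = 10^(5.19 - 1309/(202.82 + 273.15))
SiO2 = 275.31 mg/kg


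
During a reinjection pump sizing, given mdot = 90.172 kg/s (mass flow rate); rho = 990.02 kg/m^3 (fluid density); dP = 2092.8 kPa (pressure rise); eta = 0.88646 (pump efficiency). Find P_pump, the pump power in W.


P_pump = mdot * dP / (rho * eta)
P_pump = 90.172 * 2092.8 / (990.02 * 0.88646)
P_pump = 215.0286 kW
Convert: 215.0286 kW * 1000.0 = 2.1503e+05 W
P_pump = 2.1503e+05 W


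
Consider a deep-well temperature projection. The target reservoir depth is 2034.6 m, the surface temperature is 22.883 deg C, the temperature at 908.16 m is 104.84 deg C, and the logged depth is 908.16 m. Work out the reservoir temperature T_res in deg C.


Step 1: grad = (T_d1 - T_surf)/d1 * 1000 = (104.84 - 22.883)/908.16 * 1000 = 90.24511 deg C/km
Step 2: T_res = T_surf + grad*d2/1000 = 22.883 + 90.24511*2034.6/1000 = 206.50 deg C
T_res = 206.50 deg C


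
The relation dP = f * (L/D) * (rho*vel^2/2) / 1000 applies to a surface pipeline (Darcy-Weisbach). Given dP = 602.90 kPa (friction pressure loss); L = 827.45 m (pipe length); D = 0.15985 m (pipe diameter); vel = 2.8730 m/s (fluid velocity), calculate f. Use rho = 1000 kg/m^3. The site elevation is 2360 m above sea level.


f = dP*1000 / ((L/D)*(rho*vel^2/2))
f = 602.90*1000 / ((827.45/0.15985)*(1000*2.8730^2/2))
f = 0.028221


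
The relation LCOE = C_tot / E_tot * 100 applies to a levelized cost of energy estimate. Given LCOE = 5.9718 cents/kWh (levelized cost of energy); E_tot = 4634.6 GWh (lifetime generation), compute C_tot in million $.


C_tot = LCOE / 100 * E_tot
C_tot = 5.9718 / 100 * 4634.6
C_tot = 276.77 million $


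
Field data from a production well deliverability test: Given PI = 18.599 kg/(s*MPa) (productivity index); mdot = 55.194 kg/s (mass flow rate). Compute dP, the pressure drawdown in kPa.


dP = mdot * 1000 / PI
dP = 55.194 * 1000 / 18.599
dP = 2967.6 kPa


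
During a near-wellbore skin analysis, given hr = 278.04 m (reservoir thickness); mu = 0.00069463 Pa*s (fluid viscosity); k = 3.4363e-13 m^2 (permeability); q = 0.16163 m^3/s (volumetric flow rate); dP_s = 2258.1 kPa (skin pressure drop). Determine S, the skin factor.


S = dP_s * 1000 * 2*pi*k*hr / (q*mu)
S = 2258.1 * 1000 * 2*pi*3.4363e-13*278.04 / (0.16163*0.00069463)
S = 12.074


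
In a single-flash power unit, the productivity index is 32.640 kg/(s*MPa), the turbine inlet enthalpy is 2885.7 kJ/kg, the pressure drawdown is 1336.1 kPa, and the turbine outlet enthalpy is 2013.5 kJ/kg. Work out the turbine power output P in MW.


Step 1: mdot = PI * dP / 1000 = 32.64 * 1336.1 / 1000 = 43.61030 kg/s
Step 2: P = mdot*(h_in - h_out)/1000 = 43.61030*(2885.7 - 2013.5)/1000 = 38.037 MW
P = 38.037 MW


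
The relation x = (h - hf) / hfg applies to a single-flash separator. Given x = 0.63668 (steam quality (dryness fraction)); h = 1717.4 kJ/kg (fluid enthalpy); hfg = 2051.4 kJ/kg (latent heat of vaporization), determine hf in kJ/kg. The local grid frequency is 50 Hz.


hf = h - x * hfg
hf = 1717.4 - 0.63668 * 2051.4
hf = 411.31 kJ/kg


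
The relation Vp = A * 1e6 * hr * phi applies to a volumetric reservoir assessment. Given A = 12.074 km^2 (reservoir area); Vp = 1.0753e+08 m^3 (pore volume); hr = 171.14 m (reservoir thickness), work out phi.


phi = Vp / (A * 1e6 * hr)
phi = 1.0753e+08 / (12.074 * 1e6 * 171.14)
phi = 0.052039


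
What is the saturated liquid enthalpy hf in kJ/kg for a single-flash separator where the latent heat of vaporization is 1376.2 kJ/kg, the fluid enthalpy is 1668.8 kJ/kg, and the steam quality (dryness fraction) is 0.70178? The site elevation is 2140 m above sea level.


hf = h - x * hfg
hf = 1668.8 - 0.70178 * 1376.2
hf = 703.01 kJ/kg


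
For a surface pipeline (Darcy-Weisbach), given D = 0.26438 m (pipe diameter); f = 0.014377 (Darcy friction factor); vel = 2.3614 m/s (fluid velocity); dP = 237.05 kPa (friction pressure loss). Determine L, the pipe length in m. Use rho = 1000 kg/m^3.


L = dP*1000*D / (f*rho*vel^2/2)
L = 237.05*1000*0.26438 / (0.014377*1000*2.3614^2/2)
L = 1563.5 m


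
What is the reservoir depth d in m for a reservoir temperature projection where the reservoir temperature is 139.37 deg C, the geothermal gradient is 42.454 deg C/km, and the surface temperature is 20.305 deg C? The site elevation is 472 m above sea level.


d = (T_res - T_surf) / grad * 1000
d = (139.37 - 20.305) / 42.454 * 1000
d = 2804.6 m
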